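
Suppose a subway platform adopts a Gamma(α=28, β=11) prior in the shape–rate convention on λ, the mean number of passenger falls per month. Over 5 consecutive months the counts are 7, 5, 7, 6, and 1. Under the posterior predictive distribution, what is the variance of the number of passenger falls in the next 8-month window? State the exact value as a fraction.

81/2

Total count: 7 + 5 + 7 + 6 + 1 = 26.
Total exposure: 5 months.
By Gamma–Poisson conjugacy, the posterior is Gamma(α + Σx, β + Σt) = Gamma(28 + 26, 11 + 5) = Gamma(54, 16).
The posterior predictive for a window of length T is Negative Binomial with variance T·α'·(β'+T)/β'² = 8·54·24/256 = 81/2.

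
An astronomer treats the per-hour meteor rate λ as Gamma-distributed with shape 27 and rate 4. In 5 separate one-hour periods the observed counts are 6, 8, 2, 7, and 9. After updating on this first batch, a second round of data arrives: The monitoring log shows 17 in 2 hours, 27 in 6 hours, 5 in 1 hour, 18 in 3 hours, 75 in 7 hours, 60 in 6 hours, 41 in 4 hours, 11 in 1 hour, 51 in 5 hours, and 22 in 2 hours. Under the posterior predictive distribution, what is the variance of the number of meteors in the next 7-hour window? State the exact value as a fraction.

71603/1058

Total count: 6 + 8 + 2 + 7 + 9 = 32.
Total exposure: 5 hours.
After the first batch: Gamma(27 + 32, 4 + 5) = Gamma(59, 9).
Total count: 17 + 27 + 5 + 18 + 75 + 60 + 41 + 11 + 51 + 22 = 327.
Total exposure: 2 + 6 + 1 + 3 + 7 + 6 + 4 + 1 + 5 + 2 = 37 hours.
After the second batch: Gamma(59 + 327, 9 + 37) = Gamma(386, 46).
The posterior predictive for a window of length T is Negative Binomial with variance T·α'·(β'+T)/β'² = 7·386·53/2116 = 71603/1058.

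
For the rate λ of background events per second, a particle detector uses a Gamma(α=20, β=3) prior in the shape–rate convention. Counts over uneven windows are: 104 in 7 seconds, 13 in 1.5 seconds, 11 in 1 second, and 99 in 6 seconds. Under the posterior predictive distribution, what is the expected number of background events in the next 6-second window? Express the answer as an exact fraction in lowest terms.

Total count: 104 + 13 + 11 + 99 = 227.
Total exposure: 7 + 1.5 + 1 + 6 = 15.5 seconds.
Gamma(α, β) with Poisson data over total exposure Σt gives posterior Gamma(α+Σx, β+Σt) = Gamma(247, 37/2).
Predictive mean over a 6-second window = T·E[λ|data] = 6·247/(37/2) = 2964/37.

2964/37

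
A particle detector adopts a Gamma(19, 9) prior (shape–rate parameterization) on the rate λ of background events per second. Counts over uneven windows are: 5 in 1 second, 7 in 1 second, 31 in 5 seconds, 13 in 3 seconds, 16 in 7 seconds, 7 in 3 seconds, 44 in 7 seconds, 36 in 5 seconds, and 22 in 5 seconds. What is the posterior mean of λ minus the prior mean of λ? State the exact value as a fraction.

Total count: 5 + 7 + 31 + 13 + 16 + 7 + 44 + 36 + 22 = 181.
Total exposure: 1 + 1 + 5 + 3 + 7 + 3 + 7 + 5 + 5 = 37 seconds.
Conjugate update: add total count to the shape and total exposure to the rate, giving Gamma(200, 46).
Posterior mean = 200/46 = 100/23; prior mean = 19/9 = 19/9. Difference = 100/23 − 19/9 = 463/207.

463/207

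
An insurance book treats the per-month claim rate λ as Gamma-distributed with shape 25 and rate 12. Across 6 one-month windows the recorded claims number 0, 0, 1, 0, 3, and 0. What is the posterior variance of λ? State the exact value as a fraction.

29/324

Total count: 0 + 0 + 1 + 0 + 3 + 0 = 4.
Total exposure: 6 months.
The Gamma prior is conjugate for the Poisson rate, so λ | data ~ Gamma(25+4, 12+6) = Gamma(29, 18).
Posterior variance = α'/β'² = 29/324.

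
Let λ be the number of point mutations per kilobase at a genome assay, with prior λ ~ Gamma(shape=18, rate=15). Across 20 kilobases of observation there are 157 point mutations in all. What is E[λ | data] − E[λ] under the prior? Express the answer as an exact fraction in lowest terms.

Total count 157 over total exposure 20 kilobases.
By Gamma–Poisson conjugacy, the posterior is Gamma(α + Σx, β + Σt) = Gamma(18 + 157, 15 + 20) = Gamma(175, 35).
Posterior mean = 175/35 = 5; prior mean = 18/15 = 6/5. Difference = 5 − 6/5 = 19/5.

19/5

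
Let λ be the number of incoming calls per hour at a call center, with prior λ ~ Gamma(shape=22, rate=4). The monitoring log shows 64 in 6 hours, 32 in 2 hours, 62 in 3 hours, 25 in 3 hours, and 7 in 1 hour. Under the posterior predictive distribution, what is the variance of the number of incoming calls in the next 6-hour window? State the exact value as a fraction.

31800/361

Total count: 64 + 32 + 62 + 25 + 7 = 190.
Total exposure: 6 + 2 + 3 + 3 + 1 = 15 hours.
Gamma(α, β) with Poisson data over total exposure Σt gives posterior Gamma(α+Σx, β+Σt) = Gamma(212, 19).
The posterior predictive for a window of length T is Negative Binomial with variance T·α'·(β'+T)/β'² = 6·212·25/361 = 31800/361.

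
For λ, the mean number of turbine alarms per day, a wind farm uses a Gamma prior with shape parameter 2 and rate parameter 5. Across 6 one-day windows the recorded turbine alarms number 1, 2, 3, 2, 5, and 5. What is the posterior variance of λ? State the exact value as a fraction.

Total count: 1 + 2 + 3 + 2 + 5 + 5 = 18.
Total exposure: 6 days.
Conjugate update: add total count to the shape and total exposure to the rate, giving Gamma(20, 11).
Posterior variance = α'/β'² = 20/121.

20/121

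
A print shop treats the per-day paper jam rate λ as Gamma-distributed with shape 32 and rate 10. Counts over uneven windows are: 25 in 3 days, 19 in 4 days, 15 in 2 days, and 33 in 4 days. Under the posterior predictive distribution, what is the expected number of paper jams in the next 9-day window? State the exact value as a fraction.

Total count: 25 + 19 + 15 + 33 = 92.
Total exposure: 3 + 4 + 2 + 4 = 13 days.
By Gamma–Poisson conjugacy, the posterior is Gamma(α + Σx, β + Σt) = Gamma(32 + 92, 10 + 13) = Gamma(124, 23).
Predictive mean over a 9-day window = T·E[λ|data] = 9·124/23 = 1116/23.

1116/23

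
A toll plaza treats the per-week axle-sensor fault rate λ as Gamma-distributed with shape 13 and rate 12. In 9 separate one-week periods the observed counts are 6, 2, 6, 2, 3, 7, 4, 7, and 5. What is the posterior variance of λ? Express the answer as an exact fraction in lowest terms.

Total count: 6 + 2 + 6 + 2 + 3 + 7 + 4 + 7 + 5 = 42.
Total exposure: 9 weeks.
By Gamma–Poisson conjugacy, the posterior is Gamma(α + Σx, β + Σt) = Gamma(13 + 42, 12 + 9) = Gamma(55, 21).
Posterior variance = α'/β'² = 55/441.

55/441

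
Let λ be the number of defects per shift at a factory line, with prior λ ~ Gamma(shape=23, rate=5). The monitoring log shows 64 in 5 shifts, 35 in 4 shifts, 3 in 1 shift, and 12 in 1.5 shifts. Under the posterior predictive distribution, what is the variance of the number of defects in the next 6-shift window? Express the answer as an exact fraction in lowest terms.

8220/121

Total count: 64 + 35 + 3 + 12 = 114.
Total exposure: 5 + 4 + 1 + 1.5 = 11.5 shifts.
By Gamma–Poisson conjugacy, the posterior is Gamma(α + Σx, β + Σt) = Gamma(23 + 114, 5 + 11.5) = Gamma(137, 33/2).
The posterior predictive for a window of length T is Negative Binomial with variance T·α'·(β'+T)/β'² = 6·137·(45/2)/(1089/4) = 8220/121.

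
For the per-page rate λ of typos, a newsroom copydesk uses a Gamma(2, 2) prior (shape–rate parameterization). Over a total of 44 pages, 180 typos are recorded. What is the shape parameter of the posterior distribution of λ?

Total count 180 over total exposure 44 pages.
By Gamma–Poisson conjugacy, the posterior is Gamma(α + Σx, β + Σt) = Gamma(2 + 180, 2 + 44) = Gamma(182, 46).

182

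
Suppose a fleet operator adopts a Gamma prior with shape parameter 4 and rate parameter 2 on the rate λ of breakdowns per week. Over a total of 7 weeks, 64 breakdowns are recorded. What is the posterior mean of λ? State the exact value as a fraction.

Total count 64 over total exposure 7 weeks.
Gamma(α, β) with Poisson data over total exposure Σt gives posterior Gamma(α+Σx, β+Σt) = Gamma(68, 9).
Posterior mean = α'/β' = 68/9.

68/9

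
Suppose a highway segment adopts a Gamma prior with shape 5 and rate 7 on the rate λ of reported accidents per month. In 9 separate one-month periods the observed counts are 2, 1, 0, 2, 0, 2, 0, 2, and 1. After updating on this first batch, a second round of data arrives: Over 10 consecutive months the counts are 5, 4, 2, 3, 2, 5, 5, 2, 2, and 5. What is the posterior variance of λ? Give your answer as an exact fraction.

25/338

Total count: 2 + 1 + 0 + 2 + 0 + 2 + 0 + 2 + 1 = 10.
Total exposure: 9 months.
After the first batch: Gamma(5 + 10, 7 + 9) = Gamma(15, 16).
Total count: 5 + 4 + 2 + 3 + 2 + 5 + 5 + 2 + 2 + 5 = 35.
Total exposure: 10 months.
After the second batch: Gamma(15 + 35, 16 + 10) = Gamma(50, 26).
Posterior variance = α'/β'² = 50/676 = 25/338.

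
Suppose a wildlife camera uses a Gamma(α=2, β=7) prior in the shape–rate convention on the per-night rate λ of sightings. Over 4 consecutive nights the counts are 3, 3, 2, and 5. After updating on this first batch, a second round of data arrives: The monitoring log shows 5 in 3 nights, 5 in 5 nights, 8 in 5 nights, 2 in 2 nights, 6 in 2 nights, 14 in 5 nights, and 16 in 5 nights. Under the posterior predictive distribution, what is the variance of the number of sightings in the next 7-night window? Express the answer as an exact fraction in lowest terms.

Total count: 3 + 3 + 2 + 5 = 13.
Total exposure: 4 nights.
After the first batch: Gamma(2 + 13, 7 + 4) = Gamma(15, 11).
Total count: 5 + 5 + 8 + 2 + 6 + 14 + 16 = 56.
Total exposure: 3 + 5 + 5 + 2 + 2 + 5 + 5 = 27 nights.
After the second batch: Gamma(15 + 56, 11 + 27) = Gamma(71, 38).
The posterior predictive for a window of length T is Negative Binomial with variance T·α'·(β'+T)/β'² = 7·71·45/1444 = 22365/1444.

22365/1444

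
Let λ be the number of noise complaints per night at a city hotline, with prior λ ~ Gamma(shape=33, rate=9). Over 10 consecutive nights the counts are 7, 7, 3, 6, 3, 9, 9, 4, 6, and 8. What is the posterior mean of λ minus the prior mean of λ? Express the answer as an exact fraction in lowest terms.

4/3

Total count: 7 + 7 + 3 + 6 + 3 + 9 + 9 + 4 + 6 + 8 = 62.
Total exposure: 10 nights.
By Gamma–Poisson conjugacy, the posterior is Gamma(α + Σx, β + Σt) = Gamma(33 + 62, 9 + 10) = Gamma(95, 19).
Posterior mean = 95/19 = 5; prior mean = 33/9 = 11/3. Difference = 5 − 11/3 = 4/3.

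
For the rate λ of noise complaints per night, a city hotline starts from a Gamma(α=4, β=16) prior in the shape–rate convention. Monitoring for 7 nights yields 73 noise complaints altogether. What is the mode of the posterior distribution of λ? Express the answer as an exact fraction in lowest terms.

Total count 73 over total exposure 7 nights.
Gamma(α, β) with Poisson data over total exposure Σt gives posterior Gamma(α+Σx, β+Σt) = Gamma(77, 23).
Posterior mode = (α'−1)/β' = 76/23.

76/23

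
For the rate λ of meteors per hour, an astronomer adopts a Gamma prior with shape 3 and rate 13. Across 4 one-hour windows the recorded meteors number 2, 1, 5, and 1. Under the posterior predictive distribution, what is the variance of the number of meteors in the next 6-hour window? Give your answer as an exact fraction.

Total count: 2 + 1 + 5 + 1 = 9.
Total exposure: 4 hours.
Gamma(α, β) with Poisson data over total exposure Σt gives posterior Gamma(α+Σx, β+Σt) = Gamma(12, 17).
The posterior predictive for a window of length T is Negative Binomial with variance T·α'·(β'+T)/β'² = 6·12·23/289 = 1656/289.

1656/289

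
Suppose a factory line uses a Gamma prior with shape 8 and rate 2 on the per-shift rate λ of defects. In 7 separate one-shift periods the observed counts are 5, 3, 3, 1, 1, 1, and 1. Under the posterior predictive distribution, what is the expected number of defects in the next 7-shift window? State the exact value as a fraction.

Total count: 5 + 3 + 3 + 1 + 1 + 1 + 1 = 15.
Total exposure: 7 shifts.
Gamma(α, β) with Poisson data over total exposure Σt gives posterior Gamma(α+Σx, β+Σt) = Gamma(23, 9).
Predictive mean over a 7-shift window = T·E[λ|data] = 7·23/9 = 161/9.

161/9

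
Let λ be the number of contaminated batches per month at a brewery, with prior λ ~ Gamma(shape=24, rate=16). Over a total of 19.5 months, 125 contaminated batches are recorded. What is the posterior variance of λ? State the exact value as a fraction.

596/5041

Total count 125 over total exposure 19.5 months.
The Gamma prior is conjugate for the Poisson rate, so λ | data ~ Gamma(24+125, 16+19.5) = Gamma(149, 71/2).
Posterior variance = α'/β'² = 149/(5041/4) = 596/5041.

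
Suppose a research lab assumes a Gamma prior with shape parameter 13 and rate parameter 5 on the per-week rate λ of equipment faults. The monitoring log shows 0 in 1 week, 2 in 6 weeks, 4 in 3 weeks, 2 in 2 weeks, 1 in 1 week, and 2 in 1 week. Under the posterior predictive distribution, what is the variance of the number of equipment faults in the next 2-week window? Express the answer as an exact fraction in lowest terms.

Total count: 0 + 2 + 4 + 2 + 1 + 2 = 11.
Total exposure: 1 + 6 + 3 + 2 + 1 + 1 = 14 weeks.
The Gamma prior is conjugate for the Poisson rate, so λ | data ~ Gamma(13+11, 5+14) = Gamma(24, 19).
The posterior predictive for a window of length T is Negative Binomial with variance T·α'·(β'+T)/β'² = 2·24·21/361 = 1008/361.

1008/361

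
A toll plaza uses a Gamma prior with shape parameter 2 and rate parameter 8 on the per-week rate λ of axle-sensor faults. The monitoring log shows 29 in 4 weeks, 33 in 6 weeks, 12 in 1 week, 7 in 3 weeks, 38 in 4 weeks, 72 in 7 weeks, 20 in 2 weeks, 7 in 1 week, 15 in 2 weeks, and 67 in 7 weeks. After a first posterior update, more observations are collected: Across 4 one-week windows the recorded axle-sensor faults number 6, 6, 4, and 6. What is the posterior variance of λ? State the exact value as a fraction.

324/2401

Total count: 29 + 33 + 12 + 7 + 38 + 72 + 20 + 7 + 15 + 67 = 300.
Total exposure: 4 + 6 + 1 + 3 + 4 + 7 + 2 + 1 + 2 + 7 = 37 weeks.
After the first batch: Gamma(2 + 300, 8 + 37) = Gamma(302, 45).
Total count: 6 + 6 + 4 + 6 = 22.
Total exposure: 4 weeks.
After the second batch: Gamma(302 + 22, 45 + 4) = Gamma(324, 49).
Posterior variance = α'/β'² = 324/2401.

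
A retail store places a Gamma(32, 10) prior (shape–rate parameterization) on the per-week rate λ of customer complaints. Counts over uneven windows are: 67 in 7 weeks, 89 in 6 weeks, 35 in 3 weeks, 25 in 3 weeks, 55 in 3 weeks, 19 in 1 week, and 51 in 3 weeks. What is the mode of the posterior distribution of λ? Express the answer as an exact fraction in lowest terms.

31/3

Total count: 67 + 89 + 35 + 25 + 55 + 19 + 51 = 341.
Total exposure: 7 + 6 + 3 + 3 + 3 + 1 + 3 = 26 weeks.
By Gamma–Poisson conjugacy, the posterior is Gamma(α + Σx, β + Σt) = Gamma(32 + 341, 10 + 26) = Gamma(373, 36).
Posterior mode = (α'−1)/β' = 372/36 = 31/3.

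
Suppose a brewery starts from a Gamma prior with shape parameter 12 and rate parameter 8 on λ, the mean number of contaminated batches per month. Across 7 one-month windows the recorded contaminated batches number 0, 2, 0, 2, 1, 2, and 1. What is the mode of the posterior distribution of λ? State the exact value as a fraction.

19/15

Total count: 0 + 2 + 0 + 2 + 1 + 2 + 1 = 8.
Total exposure: 7 months.
Posterior: α' = 12 + 8 = 20, β' = 8 + 7 = 15.
Posterior mode = (α'−1)/β' = 19/15.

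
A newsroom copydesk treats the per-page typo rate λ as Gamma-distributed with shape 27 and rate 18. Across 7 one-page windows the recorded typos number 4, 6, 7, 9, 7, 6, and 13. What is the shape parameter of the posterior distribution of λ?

Total count: 4 + 6 + 7 + 9 + 7 + 6 + 13 = 52.
Total exposure: 7 pages.
Conjugate update: add total count to the shape and total exposure to the rate, giving Gamma(79, 25).

79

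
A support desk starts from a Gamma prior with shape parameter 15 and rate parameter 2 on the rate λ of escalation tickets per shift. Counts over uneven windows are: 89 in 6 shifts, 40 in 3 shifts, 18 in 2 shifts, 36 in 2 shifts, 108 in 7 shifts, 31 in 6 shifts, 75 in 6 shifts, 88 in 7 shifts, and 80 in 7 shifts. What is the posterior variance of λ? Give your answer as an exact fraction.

145/576

Total count: 89 + 40 + 18 + 36 + 108 + 31 + 75 + 88 + 80 = 565.
Total exposure: 6 + 3 + 2 + 2 + 7 + 6 + 6 + 7 + 7 = 46 shifts.
Posterior: α' = 15 + 565 = 580, β' = 2 + 46 = 48.
Posterior variance = α'/β'² = 580/2304 = 145/576.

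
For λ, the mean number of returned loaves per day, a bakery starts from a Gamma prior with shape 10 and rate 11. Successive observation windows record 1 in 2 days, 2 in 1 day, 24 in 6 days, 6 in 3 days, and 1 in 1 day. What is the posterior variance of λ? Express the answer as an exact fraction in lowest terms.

Total count: 1 + 2 + 24 + 6 + 1 = 34.
Total exposure: 2 + 1 + 6 + 3 + 1 = 13 days.
Conjugate update: add total count to the shape and total exposure to the rate, giving Gamma(44, 24).
Posterior variance = α'/β'² = 44/576 = 11/144.

11/144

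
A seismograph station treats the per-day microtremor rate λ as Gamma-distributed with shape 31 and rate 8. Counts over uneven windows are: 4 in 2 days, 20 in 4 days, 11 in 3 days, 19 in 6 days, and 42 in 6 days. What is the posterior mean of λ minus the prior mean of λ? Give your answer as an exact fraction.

Total count: 4 + 20 + 11 + 19 + 42 = 96.
Total exposure: 2 + 4 + 3 + 6 + 6 = 21 days.
The Gamma prior is conjugate for the Poisson rate, so λ | data ~ Gamma(31+96, 8+21) = Gamma(127, 29).
Posterior mean = 127/29 = 127/29; prior mean = 31/8 = 31/8. Difference = 127/29 − 31/8 = 117/232.

117/232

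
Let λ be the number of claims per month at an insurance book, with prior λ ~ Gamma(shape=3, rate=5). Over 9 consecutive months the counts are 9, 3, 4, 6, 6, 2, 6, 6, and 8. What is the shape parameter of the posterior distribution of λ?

Total count: 9 + 3 + 4 + 6 + 6 + 2 + 6 + 6 + 8 = 50.
Total exposure: 9 months.
Conjugate update: add total count to the shape and total exposure to the rate, giving Gamma(53, 14).

53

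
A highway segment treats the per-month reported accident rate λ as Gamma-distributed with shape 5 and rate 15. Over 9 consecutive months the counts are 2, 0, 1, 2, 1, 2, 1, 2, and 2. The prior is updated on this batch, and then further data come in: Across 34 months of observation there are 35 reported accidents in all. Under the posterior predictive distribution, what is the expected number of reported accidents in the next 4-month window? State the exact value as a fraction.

Total count: 2 + 0 + 1 + 2 + 1 + 2 + 1 + 2 + 2 = 13.
Total exposure: 9 months.
After the first batch: Gamma(5 + 13, 15 + 9) = Gamma(18, 24).
Total count 35 over total exposure 34 months.
After the second batch: Gamma(18 + 35, 24 + 34) = Gamma(53, 58).
Predictive mean over a 4-month window = T·E[λ|data] = 4·53/58 = 106/29.

106/29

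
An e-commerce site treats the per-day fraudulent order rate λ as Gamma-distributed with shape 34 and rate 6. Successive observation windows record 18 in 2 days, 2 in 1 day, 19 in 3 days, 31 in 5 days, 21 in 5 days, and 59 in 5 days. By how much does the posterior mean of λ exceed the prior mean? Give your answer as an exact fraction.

Total count: 18 + 2 + 19 + 31 + 21 + 59 = 150.
Total exposure: 2 + 1 + 3 + 5 + 5 + 5 = 21 days.
Posterior: α' = 34 + 150 = 184, β' = 6 + 21 = 27.
Posterior mean = 184/27 = 184/27; prior mean = 34/6 = 17/3. Difference = 184/27 − 17/3 = 31/27.

31/27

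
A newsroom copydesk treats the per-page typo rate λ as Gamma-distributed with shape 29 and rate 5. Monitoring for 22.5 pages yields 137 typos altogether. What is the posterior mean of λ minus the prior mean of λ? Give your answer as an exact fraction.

Total count 137 over total exposure 22.5 pages.
Gamma(α, β) with Poisson data over total exposure Σt gives posterior Gamma(α+Σx, β+Σt) = Gamma(166, 55/2).
Posterior mean = 166/(55/2) = 332/55; prior mean = 29/5 = 29/5. Difference = 332/55 − 29/5 = 13/55.

13/55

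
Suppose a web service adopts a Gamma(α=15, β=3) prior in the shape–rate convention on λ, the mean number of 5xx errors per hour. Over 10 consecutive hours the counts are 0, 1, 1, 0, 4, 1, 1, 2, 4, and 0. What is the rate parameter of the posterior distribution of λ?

Total count: 0 + 1 + 1 + 0 + 4 + 1 + 1 + 2 + 4 + 0 = 14.
Total exposure: 10 hours.
By Gamma–Poisson conjugacy, the posterior is Gamma(α + Σx, β + Σt) = Gamma(15 + 14, 3 + 10) = Gamma(29, 13).

13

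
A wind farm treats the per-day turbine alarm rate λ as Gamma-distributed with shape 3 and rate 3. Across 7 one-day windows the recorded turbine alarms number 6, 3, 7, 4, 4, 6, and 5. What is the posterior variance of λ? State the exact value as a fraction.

19/50

Total count: 6 + 3 + 7 + 4 + 4 + 6 + 5 = 35.
Total exposure: 7 days.
By Gamma–Poisson conjugacy, the posterior is Gamma(α + Σx, β + Σt) = Gamma(3 + 35, 3 + 7) = Gamma(38, 10).
Posterior variance = α'/β'² = 38/100 = 19/50.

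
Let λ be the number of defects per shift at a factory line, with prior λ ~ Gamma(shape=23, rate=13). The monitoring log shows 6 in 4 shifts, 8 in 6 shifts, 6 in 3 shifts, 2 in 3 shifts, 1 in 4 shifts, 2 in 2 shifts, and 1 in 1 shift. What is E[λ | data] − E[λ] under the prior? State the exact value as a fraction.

-191/468

Total count: 6 + 8 + 6 + 2 + 1 + 2 + 1 = 26.
Total exposure: 4 + 6 + 3 + 3 + 4 + 2 + 1 = 23 shifts.
Gamma(α, β) with Poisson data over total exposure Σt gives posterior Gamma(α+Σx, β+Σt) = Gamma(49, 36).
Posterior mean = 49/36 = 49/36; prior mean = 23/13 = 23/13. Difference = 49/36 − 23/13 = -191/468.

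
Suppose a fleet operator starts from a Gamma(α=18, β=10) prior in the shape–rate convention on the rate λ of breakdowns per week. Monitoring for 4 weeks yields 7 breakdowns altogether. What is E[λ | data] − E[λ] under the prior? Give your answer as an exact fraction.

Total count 7 over total exposure 4 weeks.
Posterior: α' = 18 + 7 = 25, β' = 10 + 4 = 14.
Posterior mean = 25/14 = 25/14; prior mean = 18/10 = 9/5. Difference = 25/14 − 9/5 = -1/70.

-1/70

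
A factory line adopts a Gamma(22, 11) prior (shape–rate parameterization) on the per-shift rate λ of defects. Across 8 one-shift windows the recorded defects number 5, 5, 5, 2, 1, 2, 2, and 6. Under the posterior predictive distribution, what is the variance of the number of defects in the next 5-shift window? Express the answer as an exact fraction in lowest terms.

6000/361

Total count: 5 + 5 + 5 + 2 + 1 + 2 + 2 + 6 = 28.
Total exposure: 8 shifts.
Conjugate update: add total count to the shape and total exposure to the rate, giving Gamma(50, 19).
The posterior predictive for a window of length T is Negative Binomial with variance T·α'·(β'+T)/β'² = 5·50·24/361 = 6000/361.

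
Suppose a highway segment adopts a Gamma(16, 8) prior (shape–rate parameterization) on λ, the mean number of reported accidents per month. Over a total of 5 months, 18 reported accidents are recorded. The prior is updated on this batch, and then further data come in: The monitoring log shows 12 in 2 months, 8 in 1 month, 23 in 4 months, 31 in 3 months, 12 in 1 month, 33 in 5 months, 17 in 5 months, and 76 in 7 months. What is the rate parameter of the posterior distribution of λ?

41

Total count 18 over total exposure 5 months.
After the first batch: Gamma(16 + 18, 8 + 5) = Gamma(34, 13).
Total count: 12 + 8 + 23 + 31 + 12 + 33 + 17 + 76 = 212.
Total exposure: 2 + 1 + 4 + 3 + 1 + 5 + 5 + 7 = 28 months.
After the second batch: Gamma(34 + 212, 13 + 28) = Gamma(246, 41).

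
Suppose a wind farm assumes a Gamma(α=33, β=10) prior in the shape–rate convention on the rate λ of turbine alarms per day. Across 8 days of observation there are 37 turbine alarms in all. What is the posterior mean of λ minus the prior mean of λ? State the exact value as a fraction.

Total count 37 over total exposure 8 days.
The Gamma prior is conjugate for the Poisson rate, so λ | data ~ Gamma(33+37, 10+8) = Gamma(70, 18).
Posterior mean = 70/18 = 35/9; prior mean = 33/10 = 33/10. Difference = 35/9 − 33/10 = 53/90.

53/90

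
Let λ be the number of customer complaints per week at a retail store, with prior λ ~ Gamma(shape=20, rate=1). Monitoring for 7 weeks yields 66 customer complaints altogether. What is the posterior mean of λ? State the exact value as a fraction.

Total count 66 over total exposure 7 weeks.
Conjugate update: add total count to the shape and total exposure to the rate, giving Gamma(86, 8).
Posterior mean = α'/β' = 86/8 = 43/4.

43/4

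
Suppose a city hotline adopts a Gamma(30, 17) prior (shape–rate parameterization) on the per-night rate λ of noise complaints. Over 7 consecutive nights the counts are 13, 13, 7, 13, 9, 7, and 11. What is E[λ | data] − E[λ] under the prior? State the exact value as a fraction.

1031/408

Total count: 13 + 13 + 7 + 13 + 9 + 7 + 11 = 73.
Total exposure: 7 nights.
The Gamma prior is conjugate for the Poisson rate, so λ | data ~ Gamma(30+73, 17+7) = Gamma(103, 24).
Posterior mean = 103/24 = 103/24; prior mean = 30/17 = 30/17. Difference = 103/24 − 30/17 = 1031/408.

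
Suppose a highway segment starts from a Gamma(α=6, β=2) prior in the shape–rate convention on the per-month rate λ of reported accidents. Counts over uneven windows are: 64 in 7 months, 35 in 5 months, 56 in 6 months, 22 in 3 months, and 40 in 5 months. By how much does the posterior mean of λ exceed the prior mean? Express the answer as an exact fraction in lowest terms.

139/28

Total count: 64 + 35 + 56 + 22 + 40 = 217.
Total exposure: 7 + 5 + 6 + 3 + 5 = 26 months.
Conjugate update: add total count to the shape and total exposure to the rate, giving Gamma(223, 28).
Posterior mean = 223/28 = 223/28; prior mean = 6/2 = 3. Difference = 223/28 − 3 = 139/28.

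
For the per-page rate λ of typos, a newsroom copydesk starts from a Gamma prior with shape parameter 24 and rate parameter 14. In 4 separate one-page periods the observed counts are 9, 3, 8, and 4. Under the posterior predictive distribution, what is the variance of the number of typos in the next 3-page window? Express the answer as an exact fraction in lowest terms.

Total count: 9 + 3 + 8 + 4 = 24.
Total exposure: 4 pages.
Gamma(α, β) with Poisson data over total exposure Σt gives posterior Gamma(α+Σx, β+Σt) = Gamma(48, 18).
The posterior predictive for a window of length T is Negative Binomial with variance T·α'·(β'+T)/β'² = 3·48·21/324 = 28/3.

28/3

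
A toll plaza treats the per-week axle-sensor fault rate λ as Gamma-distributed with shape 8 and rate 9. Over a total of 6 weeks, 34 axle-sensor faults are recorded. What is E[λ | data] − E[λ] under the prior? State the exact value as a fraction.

86/45

Total count 34 over total exposure 6 weeks.
By Gamma–Poisson conjugacy, the posterior is Gamma(α + Σx, β + Σt) = Gamma(8 + 34, 9 + 6) = Gamma(42, 15).
Posterior mean = 42/15 = 14/5; prior mean = 8/9 = 8/9. Difference = 14/5 − 8/9 = 86/45.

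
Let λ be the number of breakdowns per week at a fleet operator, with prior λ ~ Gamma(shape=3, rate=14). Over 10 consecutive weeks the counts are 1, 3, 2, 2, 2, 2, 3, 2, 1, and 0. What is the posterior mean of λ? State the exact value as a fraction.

7/8

Total count: 1 + 3 + 2 + 2 + 2 + 2 + 3 + 2 + 1 + 0 = 18.
Total exposure: 10 weeks.
Gamma(α, β) with Poisson data over total exposure Σt gives posterior Gamma(α+Σx, β+Σt) = Gamma(21, 24).
Posterior mean = α'/β' = 21/24 = 7/8.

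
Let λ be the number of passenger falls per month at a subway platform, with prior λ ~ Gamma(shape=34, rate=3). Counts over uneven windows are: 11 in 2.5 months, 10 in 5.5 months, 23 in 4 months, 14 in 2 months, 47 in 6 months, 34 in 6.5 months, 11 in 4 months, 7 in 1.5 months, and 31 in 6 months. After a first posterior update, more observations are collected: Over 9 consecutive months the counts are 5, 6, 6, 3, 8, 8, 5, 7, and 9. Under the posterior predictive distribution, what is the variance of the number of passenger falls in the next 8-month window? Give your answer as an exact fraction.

Total count: 11 + 10 + 23 + 14 + 47 + 34 + 11 + 7 + 31 = 188.
Total exposure: 2.5 + 5.5 + 4 + 2 + 6 + 6.5 + 4 + 1.5 + 6 = 38 months.
After the first batch: Gamma(34 + 188, 3 + 38) = Gamma(222, 41).
Total count: 5 + 6 + 6 + 3 + 8 + 8 + 5 + 7 + 9 = 57.
Total exposure: 9 months.
After the second batch: Gamma(222 + 57, 41 + 9) = Gamma(279, 50).
The posterior predictive for a window of length T is Negative Binomial with variance T·α'·(β'+T)/β'² = 8·279·58/2500 = 32364/625.

32364/625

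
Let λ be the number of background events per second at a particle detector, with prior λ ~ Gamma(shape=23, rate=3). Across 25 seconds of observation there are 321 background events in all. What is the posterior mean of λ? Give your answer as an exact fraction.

86/7

Total count 321 over total exposure 25 seconds.
Posterior: α' = 23 + 321 = 344, β' = 3 + 25 = 28.
Posterior mean = α'/β' = 344/28 = 86/7.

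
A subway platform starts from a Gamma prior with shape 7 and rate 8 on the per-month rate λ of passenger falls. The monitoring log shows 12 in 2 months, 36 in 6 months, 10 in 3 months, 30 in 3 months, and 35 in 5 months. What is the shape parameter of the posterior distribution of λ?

130

Total count: 12 + 36 + 10 + 30 + 35 = 123.
Total exposure: 2 + 6 + 3 + 3 + 5 = 19 months.
Posterior: α' = 7 + 123 = 130, β' = 8 + 19 = 27.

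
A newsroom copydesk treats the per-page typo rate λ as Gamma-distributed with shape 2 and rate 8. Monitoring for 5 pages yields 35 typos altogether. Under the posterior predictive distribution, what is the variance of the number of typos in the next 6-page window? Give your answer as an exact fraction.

4218/169

Total count 35 over total exposure 5 pages.
Posterior: α' = 2 + 35 = 37, β' = 8 + 5 = 13.
The posterior predictive for a window of length T is Negative Binomial with variance T·α'·(β'+T)/β'² = 6·37·19/169 = 4218/169.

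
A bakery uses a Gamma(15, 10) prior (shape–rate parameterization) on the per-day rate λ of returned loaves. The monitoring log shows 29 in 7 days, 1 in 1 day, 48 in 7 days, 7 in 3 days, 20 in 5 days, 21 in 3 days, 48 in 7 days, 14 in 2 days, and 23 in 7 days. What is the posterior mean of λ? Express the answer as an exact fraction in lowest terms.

Total count: 29 + 1 + 48 + 7 + 20 + 21 + 48 + 14 + 23 = 211.
Total exposure: 7 + 1 + 7 + 3 + 5 + 3 + 7 + 2 + 7 = 42 days.
Posterior: α' = 15 + 211 = 226, β' = 10 + 42 = 52.
Posterior mean = α'/β' = 226/52 = 113/26.

113/26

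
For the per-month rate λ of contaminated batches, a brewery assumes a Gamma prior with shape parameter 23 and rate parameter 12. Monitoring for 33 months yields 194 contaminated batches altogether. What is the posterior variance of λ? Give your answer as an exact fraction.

Total count 194 over total exposure 33 months.
Gamma(α, β) with Poisson data over total exposure Σt gives posterior Gamma(α+Σx, β+Σt) = Gamma(217, 45).
Posterior variance = α'/β'² = 217/2025.

217/2025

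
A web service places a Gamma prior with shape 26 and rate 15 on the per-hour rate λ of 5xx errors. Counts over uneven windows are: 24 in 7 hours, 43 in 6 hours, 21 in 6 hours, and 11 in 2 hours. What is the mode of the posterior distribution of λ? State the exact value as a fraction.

31/9

Total count: 24 + 43 + 21 + 11 = 99.
Total exposure: 7 + 6 + 6 + 2 = 21 hours.
Gamma(α, β) with Poisson data over total exposure Σt gives posterior Gamma(α+Σx, β+Σt) = Gamma(125, 36).
Posterior mode = (α'−1)/β' = 124/36 = 31/9.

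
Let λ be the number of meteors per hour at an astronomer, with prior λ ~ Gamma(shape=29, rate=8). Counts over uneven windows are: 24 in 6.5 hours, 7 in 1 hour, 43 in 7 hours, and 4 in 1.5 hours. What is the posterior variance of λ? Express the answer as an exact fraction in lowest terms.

Total count: 24 + 7 + 43 + 4 = 78.
Total exposure: 6.5 + 1 + 7 + 1.5 = 16 hours.
Conjugate update: add total count to the shape and total exposure to the rate, giving Gamma(107, 24).
Posterior variance = α'/β'² = 107/576.

107/576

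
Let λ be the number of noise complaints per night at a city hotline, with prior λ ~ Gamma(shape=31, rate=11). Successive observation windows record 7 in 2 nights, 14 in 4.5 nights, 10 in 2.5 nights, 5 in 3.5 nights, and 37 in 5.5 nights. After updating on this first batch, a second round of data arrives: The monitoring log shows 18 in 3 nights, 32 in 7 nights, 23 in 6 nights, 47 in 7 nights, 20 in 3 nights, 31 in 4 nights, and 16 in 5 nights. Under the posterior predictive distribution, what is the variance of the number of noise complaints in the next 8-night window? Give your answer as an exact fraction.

2619/64

Total count: 7 + 14 + 10 + 5 + 37 = 73.
Total exposure: 2 + 4.5 + 2.5 + 3.5 + 5.5 = 18 nights.
After the first batch: Gamma(31 + 73, 11 + 18) = Gamma(104, 29).
Total count: 18 + 32 + 23 + 47 + 20 + 31 + 16 = 187.
Total exposure: 3 + 7 + 6 + 7 + 3 + 4 + 5 = 35 nights.
After the second batch: Gamma(104 + 187, 29 + 35) = Gamma(291, 64).
The posterior predictive for a window of length T is Negative Binomial with variance T·α'·(β'+T)/β'² = 8·291·72/4096 = 2619/64.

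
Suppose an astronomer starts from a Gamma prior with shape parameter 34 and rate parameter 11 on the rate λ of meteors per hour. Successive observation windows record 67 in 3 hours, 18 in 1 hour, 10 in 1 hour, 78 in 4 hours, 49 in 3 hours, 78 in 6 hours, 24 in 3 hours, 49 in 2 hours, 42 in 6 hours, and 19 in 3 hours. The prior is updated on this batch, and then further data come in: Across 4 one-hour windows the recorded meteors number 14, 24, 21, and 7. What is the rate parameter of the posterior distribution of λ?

Total count: 67 + 18 + 10 + 78 + 49 + 78 + 24 + 49 + 42 + 19 = 434.
Total exposure: 3 + 1 + 1 + 4 + 3 + 6 + 3 + 2 + 6 + 3 = 32 hours.
After the first batch: Gamma(34 + 434, 11 + 32) = Gamma(468, 43).
Total count: 14 + 24 + 21 + 7 = 66.
Total exposure: 4 hours.
After the second batch: Gamma(468 + 66, 43 + 4) = Gamma(534, 47).

47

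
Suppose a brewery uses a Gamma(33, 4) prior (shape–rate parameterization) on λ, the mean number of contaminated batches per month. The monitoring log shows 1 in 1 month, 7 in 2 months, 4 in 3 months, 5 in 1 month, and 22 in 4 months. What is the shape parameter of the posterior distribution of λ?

Total count: 1 + 7 + 4 + 5 + 22 = 39.
Total exposure: 1 + 2 + 3 + 1 + 4 = 11 months.
The Gamma prior is conjugate for the Poisson rate, so λ | data ~ Gamma(33+39, 4+11) = Gamma(72, 15).

72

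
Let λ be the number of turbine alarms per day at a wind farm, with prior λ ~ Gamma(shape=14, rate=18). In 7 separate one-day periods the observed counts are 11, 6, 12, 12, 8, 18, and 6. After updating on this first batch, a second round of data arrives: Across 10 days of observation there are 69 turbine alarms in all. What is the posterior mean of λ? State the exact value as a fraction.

156/35

Total count: 11 + 6 + 12 + 12 + 8 + 18 + 6 = 73.
Total exposure: 7 days.
After the first batch: Gamma(14 + 73, 18 + 7) = Gamma(87, 25).
Total count 69 over total exposure 10 days.
After the second batch: Gamma(87 + 69, 25 + 10) = Gamma(156, 35).
Posterior mean = α'/β' = 156/35.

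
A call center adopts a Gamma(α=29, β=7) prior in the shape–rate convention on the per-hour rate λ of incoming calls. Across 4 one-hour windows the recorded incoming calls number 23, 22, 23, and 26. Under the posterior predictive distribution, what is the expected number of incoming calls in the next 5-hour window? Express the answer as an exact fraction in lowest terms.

Total count: 23 + 22 + 23 + 26 = 94.
Total exposure: 4 hours.
The Gamma prior is conjugate for the Poisson rate, so λ | data ~ Gamma(29+94, 7+4) = Gamma(123, 11).
Predictive mean over a 5-hour window = T·E[λ|data] = 5·123/11 = 615/11.

615/11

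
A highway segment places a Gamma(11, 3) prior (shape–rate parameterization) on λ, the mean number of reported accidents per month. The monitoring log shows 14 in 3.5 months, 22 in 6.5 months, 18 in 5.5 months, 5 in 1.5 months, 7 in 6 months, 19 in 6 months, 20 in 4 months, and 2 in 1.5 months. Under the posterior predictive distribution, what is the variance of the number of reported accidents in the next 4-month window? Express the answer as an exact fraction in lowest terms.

Total count: 14 + 22 + 18 + 5 + 7 + 19 + 20 + 2 = 107.
Total exposure: 3.5 + 6.5 + 5.5 + 1.5 + 6 + 6 + 4 + 1.5 = 34.5 months.
Gamma(α, β) with Poisson data over total exposure Σt gives posterior Gamma(α+Σx, β+Σt) = Gamma(118, 75/2).
The posterior predictive for a window of length T is Negative Binomial with variance T·α'·(β'+T)/β'² = 4·118·(83/2)/(5625/4) = 78352/5625.

78352/5625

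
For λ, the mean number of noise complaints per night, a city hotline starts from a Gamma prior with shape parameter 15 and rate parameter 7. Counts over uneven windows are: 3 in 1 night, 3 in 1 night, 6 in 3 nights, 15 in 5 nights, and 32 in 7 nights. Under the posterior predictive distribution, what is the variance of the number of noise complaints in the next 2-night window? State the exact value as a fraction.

Total count: 3 + 3 + 6 + 15 + 32 = 59.
Total exposure: 1 + 1 + 3 + 5 + 7 = 17 nights.
The Gamma prior is conjugate for the Poisson rate, so λ | data ~ Gamma(15+59, 7+17) = Gamma(74, 24).
The posterior predictive for a window of length T is Negative Binomial with variance T·α'·(β'+T)/β'² = 2·74·26/576 = 481/72.

481/72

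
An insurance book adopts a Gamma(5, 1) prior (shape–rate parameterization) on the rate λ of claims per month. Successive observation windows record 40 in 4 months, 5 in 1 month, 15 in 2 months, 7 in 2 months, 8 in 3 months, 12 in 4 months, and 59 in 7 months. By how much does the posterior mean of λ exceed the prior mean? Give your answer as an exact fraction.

Total count: 40 + 5 + 15 + 7 + 8 + 12 + 59 = 146.
Total exposure: 4 + 1 + 2 + 2 + 3 + 4 + 7 = 23 months.
By Gamma–Poisson conjugacy, the posterior is Gamma(α + Σx, β + Σt) = Gamma(5 + 146, 1 + 23) = Gamma(151, 24).
Posterior mean = 151/24 = 151/24; prior mean = 5/1 = 5. Difference = 151/24 − 5 = 31/24.

31/24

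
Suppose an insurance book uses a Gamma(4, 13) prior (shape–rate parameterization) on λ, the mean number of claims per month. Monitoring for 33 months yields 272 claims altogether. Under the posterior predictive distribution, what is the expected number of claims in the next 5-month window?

Total count 272 over total exposure 33 months.
Gamma(α, β) with Poisson data over total exposure Σt gives posterior Gamma(α+Σx, β+Σt) = Gamma(276, 46).
Predictive mean over a 5-month window = T·E[λ|data] = 5·276/46 = 30.

30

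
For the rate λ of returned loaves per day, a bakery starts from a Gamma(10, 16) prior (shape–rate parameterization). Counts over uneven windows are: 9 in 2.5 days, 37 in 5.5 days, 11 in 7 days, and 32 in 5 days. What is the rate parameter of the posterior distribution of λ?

36

Total count: 9 + 37 + 11 + 32 = 89.
Total exposure: 2.5 + 5.5 + 7 + 5 = 20 days.
By Gamma–Poisson conjugacy, the posterior is Gamma(α + Σx, β + Σt) = Gamma(10 + 89, 16 + 20) = Gamma(99, 36).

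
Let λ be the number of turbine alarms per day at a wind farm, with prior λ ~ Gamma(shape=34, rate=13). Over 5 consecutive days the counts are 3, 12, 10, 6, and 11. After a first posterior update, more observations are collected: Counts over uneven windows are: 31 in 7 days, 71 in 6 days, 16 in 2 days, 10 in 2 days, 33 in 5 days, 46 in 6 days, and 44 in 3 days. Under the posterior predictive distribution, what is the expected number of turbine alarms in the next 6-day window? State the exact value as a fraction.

1962/49

Total count: 3 + 12 + 10 + 6 + 11 = 42.
Total exposure: 5 days.
After the first batch: Gamma(34 + 42, 13 + 5) = Gamma(76, 18).
Total count: 31 + 71 + 16 + 10 + 33 + 46 + 44 = 251.
Total exposure: 7 + 6 + 2 + 2 + 5 + 6 + 3 = 31 days.
After the second batch: Gamma(76 + 251, 18 + 31) = Gamma(327, 49).
Predictive mean over a 6-day window = T·E[λ|data] = 6·327/49 = 1962/49.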